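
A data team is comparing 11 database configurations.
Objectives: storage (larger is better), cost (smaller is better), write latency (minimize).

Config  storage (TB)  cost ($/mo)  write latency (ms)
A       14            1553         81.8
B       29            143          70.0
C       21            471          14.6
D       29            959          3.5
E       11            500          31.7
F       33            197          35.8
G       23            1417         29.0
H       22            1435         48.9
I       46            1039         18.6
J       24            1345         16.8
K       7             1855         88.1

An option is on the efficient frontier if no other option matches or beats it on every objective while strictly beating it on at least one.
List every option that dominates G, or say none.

D, I, J

D: storage 29≥23, cost 959≤1417, write latency 3.5≤29.0 — dominates G.
I: storage 46≥23, cost 1039≤1417, write latency 18.6≤29.0 — dominates G.
J: storage 24≥23, cost 1345≤1417, write latency 16.8≤29.0 — dominates G.
Others (A, B, C, E, F, H, K) are each worse than G on at least one objective.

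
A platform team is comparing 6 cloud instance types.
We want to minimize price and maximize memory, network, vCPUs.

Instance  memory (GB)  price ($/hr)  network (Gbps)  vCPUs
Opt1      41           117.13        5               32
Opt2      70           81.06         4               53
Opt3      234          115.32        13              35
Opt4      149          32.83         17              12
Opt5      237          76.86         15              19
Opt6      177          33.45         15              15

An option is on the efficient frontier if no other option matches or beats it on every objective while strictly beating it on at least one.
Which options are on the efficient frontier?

Opt1: dominated by Opt3 (memory 234≥41, price 115.32≤117.13, network 13≥5, vCPUs 35≥32).
Opt2: not dominated (best vCPUs).
Opt3: not dominated.
Opt4: not dominated (best price).
Opt5: not dominated (best memory).
Opt6: not dominated.

Opt2, Opt3, Opt4, Opt5, Opt6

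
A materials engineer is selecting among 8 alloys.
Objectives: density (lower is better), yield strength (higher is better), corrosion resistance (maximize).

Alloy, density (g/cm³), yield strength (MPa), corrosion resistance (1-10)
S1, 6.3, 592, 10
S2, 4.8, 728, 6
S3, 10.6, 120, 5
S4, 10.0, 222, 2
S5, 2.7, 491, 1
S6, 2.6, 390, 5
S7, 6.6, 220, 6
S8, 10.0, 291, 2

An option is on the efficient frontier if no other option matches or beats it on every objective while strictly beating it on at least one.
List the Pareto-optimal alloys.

S1, S2, S5, S6

S1: not dominated (best corrosion resistance).
S2: not dominated (best yield strength).
S3: dominated by S1 (density 6.3≤10.6, yield strength 592≥120, corrosion resistance 10≥5).
S4: dominated by S1 (density 6.3≤10.0, yield strength 592≥222, corrosion resistance 10≥2).
S5: not dominated.
S6: not dominated (best density).
S7: dominated by S1 (density 6.3≤6.6, yield strength 592≥220, corrosion resistance 10≥6).
S8: dominated by S1 (density 6.3≤10.0, yield strength 592≥291, corrosion resistance 10≥2).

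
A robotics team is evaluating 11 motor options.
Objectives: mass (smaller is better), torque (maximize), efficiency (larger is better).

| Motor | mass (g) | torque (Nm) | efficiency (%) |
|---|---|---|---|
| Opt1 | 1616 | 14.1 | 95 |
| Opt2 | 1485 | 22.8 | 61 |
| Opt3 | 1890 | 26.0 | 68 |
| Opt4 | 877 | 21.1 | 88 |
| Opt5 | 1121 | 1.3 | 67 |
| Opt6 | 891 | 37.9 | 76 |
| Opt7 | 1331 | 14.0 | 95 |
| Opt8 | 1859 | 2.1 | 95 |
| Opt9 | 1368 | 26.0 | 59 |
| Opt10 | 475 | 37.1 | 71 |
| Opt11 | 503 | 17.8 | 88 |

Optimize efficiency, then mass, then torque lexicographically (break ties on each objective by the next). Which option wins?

First maximize efficiency: best is 95, kept {Opt1, Opt7, Opt8}.
Then minimize mass: best is 1331, kept {Opt7}.

Opt7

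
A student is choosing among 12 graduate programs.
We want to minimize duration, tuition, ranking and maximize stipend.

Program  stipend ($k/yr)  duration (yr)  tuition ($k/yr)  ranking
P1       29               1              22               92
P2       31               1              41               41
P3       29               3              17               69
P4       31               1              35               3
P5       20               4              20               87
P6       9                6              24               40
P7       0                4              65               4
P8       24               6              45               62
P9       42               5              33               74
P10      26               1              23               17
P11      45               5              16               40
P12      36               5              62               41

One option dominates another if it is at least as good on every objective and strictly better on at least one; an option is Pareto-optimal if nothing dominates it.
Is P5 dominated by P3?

P3 vs P5: stipend 29≥20, duration 3≤4, tuition 17≤20, ranking 69≤87 — P3 is at least as good on every objective with at least one strict improvement.

Yes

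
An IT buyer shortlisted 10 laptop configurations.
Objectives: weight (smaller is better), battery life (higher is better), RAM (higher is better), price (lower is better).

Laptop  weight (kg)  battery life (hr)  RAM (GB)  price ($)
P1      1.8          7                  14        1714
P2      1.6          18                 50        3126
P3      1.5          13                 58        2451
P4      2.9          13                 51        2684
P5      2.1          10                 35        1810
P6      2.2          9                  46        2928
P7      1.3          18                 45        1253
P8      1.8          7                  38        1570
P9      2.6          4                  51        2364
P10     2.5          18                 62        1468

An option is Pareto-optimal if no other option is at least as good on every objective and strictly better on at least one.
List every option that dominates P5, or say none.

P7

P7: weight 1.3≤2.1, battery life 18≥10, RAM 45≥35, price 1253≤1810 — dominates P5.
Others (P1, P2, P3, P4, P6, P8, P9, P10) are each worse than P5 on at least one objective.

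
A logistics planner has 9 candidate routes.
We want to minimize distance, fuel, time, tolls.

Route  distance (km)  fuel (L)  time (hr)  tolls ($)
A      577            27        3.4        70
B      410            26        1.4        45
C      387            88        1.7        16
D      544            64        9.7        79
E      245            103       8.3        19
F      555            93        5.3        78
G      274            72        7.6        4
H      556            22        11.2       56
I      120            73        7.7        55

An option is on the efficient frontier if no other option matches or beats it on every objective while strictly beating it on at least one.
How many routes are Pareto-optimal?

6

A: dominated by B (distance 410≤577, fuel 26≤27, time 1.4≤3.4, tolls 45≤70).
B: not dominated (best time).
C: not dominated.
D: dominated by B (distance 410≤544, fuel 26≤64, time 1.4≤9.7, tolls 45≤79).
E: not dominated.
F: dominated by B (distance 410≤555, fuel 26≤93, time 1.4≤5.3, tolls 45≤78).
G: not dominated (best tolls).
H: not dominated (best fuel).
I: not dominated (best distance).
Pareto-optimal: B, C, E, G, H, I → 6.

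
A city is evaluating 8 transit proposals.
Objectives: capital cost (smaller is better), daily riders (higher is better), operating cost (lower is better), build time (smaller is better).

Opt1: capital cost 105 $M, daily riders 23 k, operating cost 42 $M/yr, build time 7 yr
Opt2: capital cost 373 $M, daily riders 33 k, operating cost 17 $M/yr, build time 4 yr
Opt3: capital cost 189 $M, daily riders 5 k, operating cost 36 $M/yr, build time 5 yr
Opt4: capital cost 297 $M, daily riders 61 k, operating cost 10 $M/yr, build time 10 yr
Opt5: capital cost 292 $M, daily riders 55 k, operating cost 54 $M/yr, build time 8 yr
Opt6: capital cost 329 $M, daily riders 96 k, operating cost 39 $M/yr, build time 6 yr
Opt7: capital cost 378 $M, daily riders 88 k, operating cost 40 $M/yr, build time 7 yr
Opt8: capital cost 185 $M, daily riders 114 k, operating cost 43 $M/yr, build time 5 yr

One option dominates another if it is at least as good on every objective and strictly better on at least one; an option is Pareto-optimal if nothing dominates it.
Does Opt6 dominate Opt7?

Yes

Opt6 vs Opt7: capital cost 329≤378, daily riders 96≥88, operating cost 39≤40, build time 6≤7 — Opt6 is at least as good on every objective with at least one strict improvement.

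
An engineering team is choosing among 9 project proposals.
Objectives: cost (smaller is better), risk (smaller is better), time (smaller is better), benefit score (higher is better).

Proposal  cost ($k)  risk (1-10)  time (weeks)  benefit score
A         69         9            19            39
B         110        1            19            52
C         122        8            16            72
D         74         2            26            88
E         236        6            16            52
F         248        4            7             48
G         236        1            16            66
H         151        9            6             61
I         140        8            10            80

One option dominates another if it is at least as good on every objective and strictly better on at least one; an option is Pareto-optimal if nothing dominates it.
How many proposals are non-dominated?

8

A: not dominated (best cost).
B: not dominated.
C: not dominated.
D: not dominated (best benefit score).
E: dominated by G (cost 236≤236, risk 1≤6, time 16≤16, benefit score 66≥52).
F: not dominated.
G: not dominated.
H: not dominated (best time).
I: not dominated.
Pareto-optimal: A, B, C, D, F, G, H, I → 8.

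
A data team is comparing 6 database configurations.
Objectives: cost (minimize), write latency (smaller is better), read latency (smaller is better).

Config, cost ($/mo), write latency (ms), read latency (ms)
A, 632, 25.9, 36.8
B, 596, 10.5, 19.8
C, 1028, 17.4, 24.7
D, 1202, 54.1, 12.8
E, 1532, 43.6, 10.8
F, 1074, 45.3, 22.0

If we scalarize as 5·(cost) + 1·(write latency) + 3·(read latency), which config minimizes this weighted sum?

A: 5·632 + 1·25.9 + 3·36.8 = 3296.3
B: 5·596 + 1·10.5 + 3·19.8 = 3049.9
C: 5·1028 + 1·17.4 + 3·24.7 = 5231.5
D: 5·1202 + 1·54.1 + 3·12.8 = 6102.5
E: 5·1532 + 1·43.6 + 3·10.8 = 7736.0
F: 5·1074 + 1·45.3 + 3·22.0 = 5481.3
Lowest: B at 3049.9.

B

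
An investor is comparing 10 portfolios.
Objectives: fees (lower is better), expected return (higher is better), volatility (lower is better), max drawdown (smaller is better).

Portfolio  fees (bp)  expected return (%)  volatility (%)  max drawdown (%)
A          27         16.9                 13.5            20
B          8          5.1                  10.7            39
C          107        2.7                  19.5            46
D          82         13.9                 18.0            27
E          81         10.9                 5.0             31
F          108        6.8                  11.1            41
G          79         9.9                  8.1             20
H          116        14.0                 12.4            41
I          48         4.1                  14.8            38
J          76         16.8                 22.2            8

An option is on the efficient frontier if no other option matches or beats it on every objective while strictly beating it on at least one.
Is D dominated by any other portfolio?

A vs D: fees 27≤82, expected return 16.9≥13.9, volatility 13.5≤18.0, max drawdown 20≤27 — A is at least as good on every objective and strictly better on at least one, so A dominates D.

Yes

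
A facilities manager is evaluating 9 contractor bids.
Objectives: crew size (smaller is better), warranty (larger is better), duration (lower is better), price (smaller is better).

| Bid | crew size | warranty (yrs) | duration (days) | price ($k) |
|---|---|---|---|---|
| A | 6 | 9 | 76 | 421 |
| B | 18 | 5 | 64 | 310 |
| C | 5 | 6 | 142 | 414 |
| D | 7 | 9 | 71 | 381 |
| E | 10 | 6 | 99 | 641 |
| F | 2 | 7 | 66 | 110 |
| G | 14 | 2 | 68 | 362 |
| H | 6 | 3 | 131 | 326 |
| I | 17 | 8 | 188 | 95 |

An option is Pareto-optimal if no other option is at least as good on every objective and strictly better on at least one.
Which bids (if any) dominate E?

A: crew size 6≤10, warranty 9≥6, duration 76≤99, price 421≤641 — dominates E.
D: crew size 7≤10, warranty 9≥6, duration 71≤99, price 381≤641 — dominates E.
F: crew size 2≤10, warranty 7≥6, duration 66≤99, price 110≤641 — dominates E.
Others (B, C, G, H, I) are each worse than E on at least one objective.

A, D, F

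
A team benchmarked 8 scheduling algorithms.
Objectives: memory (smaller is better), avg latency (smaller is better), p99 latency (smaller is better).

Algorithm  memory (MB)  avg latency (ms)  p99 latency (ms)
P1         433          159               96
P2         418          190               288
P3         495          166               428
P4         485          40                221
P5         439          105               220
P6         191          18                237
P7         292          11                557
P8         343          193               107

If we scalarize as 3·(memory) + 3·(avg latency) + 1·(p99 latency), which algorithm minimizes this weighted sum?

P1: 3·433 + 3·159 + 1·96 = 1872
P2: 3·418 + 3·190 + 1·288 = 2112
P3: 3·495 + 3·166 + 1·428 = 2411
P4: 3·485 + 3·40 + 1·221 = 1796
P5: 3·439 + 3·105 + 1·220 = 1852
P6: 3·191 + 3·18 + 1·237 = 864
P7: 3·292 + 3·11 + 1·557 = 1466
P8: 3·343 + 3·193 + 1·107 = 1715
Lowest: P6 at 864.

P6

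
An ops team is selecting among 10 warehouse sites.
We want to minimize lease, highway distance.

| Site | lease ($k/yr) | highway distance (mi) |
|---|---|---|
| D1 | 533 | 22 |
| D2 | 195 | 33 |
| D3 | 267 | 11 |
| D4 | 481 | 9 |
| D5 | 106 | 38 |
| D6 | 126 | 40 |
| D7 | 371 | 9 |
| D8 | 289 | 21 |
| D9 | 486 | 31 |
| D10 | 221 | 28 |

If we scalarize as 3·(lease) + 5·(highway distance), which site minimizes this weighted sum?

D5

D1: 3·533 + 5·22 = 1709
D2: 3·195 + 5·33 = 750
D3: 3·267 + 5·11 = 856
D4: 3·481 + 5·9 = 1488
D5: 3·106 + 5·38 = 508
D6: 3·126 + 5·40 = 578
D7: 3·371 + 5·9 = 1158
D8: 3·289 + 5·21 = 972
D9: 3·486 + 5·31 = 1613
D10: 3·221 + 5·28 = 803
Lowest: D5 at 508.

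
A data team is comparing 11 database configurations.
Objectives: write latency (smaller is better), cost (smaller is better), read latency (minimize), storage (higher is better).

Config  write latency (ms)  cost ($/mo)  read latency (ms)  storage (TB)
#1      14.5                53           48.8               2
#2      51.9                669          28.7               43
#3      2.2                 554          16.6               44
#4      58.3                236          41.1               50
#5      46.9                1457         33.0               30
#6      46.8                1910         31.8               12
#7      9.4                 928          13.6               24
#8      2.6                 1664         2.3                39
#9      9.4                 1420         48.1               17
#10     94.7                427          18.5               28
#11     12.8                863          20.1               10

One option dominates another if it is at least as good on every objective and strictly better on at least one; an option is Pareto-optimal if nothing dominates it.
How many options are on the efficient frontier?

6

#1: not dominated (best cost).
#2: dominated by #3 (write latency 2.2≤51.9, cost 554≤669, read latency 16.6≤28.7, storage 44≥43).
#3: not dominated (best write latency).
#4: not dominated (best storage).
#5: dominated by #3 (write latency 2.2≤46.9, cost 554≤1457, read latency 16.6≤33.0, storage 44≥30).
#6: dominated by #3 (write latency 2.2≤46.8, cost 554≤1910, read latency 16.6≤31.8, storage 44≥12).
#7: not dominated.
#8: not dominated (best read latency).
#9: dominated by #3 (write latency 2.2≤9.4, cost 554≤1420, read latency 16.6≤48.1, storage 44≥17).
#10: not dominated.
#11: dominated by #3 (write latency 2.2≤12.8, cost 554≤863, read latency 16.6≤20.1, storage 44≥10).
Pareto-optimal: #1, #3, #4, #7, #8, #10 → 6.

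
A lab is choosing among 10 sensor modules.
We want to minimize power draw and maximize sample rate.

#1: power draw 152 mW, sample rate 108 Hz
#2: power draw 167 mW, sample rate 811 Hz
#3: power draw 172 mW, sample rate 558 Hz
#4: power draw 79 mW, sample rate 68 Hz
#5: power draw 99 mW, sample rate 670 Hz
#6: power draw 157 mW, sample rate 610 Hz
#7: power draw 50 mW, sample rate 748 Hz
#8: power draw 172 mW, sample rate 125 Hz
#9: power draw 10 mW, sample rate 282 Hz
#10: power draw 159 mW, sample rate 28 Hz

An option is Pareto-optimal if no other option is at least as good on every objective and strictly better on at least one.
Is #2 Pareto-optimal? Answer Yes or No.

Yes

#1: worse on sample rate (108 vs 811).
#3: worse on power draw (172 vs 167).
#4: worse on sample rate (68 vs 811).
#5: worse on sample rate (670 vs 811).
#6: worse on sample rate (610 vs 811).
#7: worse on sample rate (748 vs 811).
#8: worse on power draw (172 vs 167).
#9: worse on sample rate (282 vs 811).
#10: worse on sample rate (28 vs 811).
No option is at least as good as #2 on every objective and strictly better on one.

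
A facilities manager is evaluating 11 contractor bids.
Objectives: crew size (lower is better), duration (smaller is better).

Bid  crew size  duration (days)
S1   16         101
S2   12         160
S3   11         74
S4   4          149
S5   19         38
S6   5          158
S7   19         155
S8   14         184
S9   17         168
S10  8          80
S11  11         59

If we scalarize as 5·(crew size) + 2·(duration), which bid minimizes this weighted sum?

S5

S1: 5·16 + 2·101 = 282
S2: 5·12 + 2·160 = 380
S3: 5·11 + 2·74 = 203
S4: 5·4 + 2·149 = 318
S5: 5·19 + 2·38 = 171
S6: 5·5 + 2·158 = 341
S7: 5·19 + 2·155 = 405
S8: 5·14 + 2·184 = 438
S9: 5·17 + 2·168 = 421
S10: 5·8 + 2·80 = 200
S11: 5·11 + 2·59 = 173
Lowest: S5 at 171.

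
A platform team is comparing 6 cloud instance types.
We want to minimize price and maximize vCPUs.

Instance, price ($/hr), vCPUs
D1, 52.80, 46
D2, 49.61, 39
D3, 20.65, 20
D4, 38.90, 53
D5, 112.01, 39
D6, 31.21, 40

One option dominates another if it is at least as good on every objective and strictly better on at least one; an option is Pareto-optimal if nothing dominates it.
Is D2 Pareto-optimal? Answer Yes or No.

D4 vs D2: price 38.90≤49.61, vCPUs 53≥39 — D4 is at least as good on every objective and strictly better on at least one, so D4 dominates D2.

No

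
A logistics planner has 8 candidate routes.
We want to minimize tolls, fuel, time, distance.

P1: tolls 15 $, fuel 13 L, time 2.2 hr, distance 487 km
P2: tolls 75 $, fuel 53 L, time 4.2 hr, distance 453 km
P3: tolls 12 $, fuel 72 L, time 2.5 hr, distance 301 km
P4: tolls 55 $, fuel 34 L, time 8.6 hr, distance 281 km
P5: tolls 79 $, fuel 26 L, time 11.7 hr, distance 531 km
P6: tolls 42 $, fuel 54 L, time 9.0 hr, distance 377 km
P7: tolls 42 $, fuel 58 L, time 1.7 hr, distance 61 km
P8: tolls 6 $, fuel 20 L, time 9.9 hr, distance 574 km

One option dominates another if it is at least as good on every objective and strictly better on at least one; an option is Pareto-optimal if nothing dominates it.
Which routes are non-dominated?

P1, P2, P3, P4, P6, P7, P8

P1: not dominated (best fuel).
P2: not dominated.
P3: not dominated.
P4: not dominated.
P5: dominated by P1 (tolls 15≤79, fuel 13≤26, time 2.2≤11.7, distance 487≤531).
P6: not dominated.
P7: not dominated (best time).
P8: not dominated (best tolls).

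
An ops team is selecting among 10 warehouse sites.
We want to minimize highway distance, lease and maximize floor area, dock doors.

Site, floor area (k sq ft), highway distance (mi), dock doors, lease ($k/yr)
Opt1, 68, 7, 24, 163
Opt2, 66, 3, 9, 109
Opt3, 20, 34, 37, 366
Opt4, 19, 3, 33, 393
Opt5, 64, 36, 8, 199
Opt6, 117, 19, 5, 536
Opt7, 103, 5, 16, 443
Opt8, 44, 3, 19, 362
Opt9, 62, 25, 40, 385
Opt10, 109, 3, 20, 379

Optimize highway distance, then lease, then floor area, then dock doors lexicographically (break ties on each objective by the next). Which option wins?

Opt2

First minimize highway distance: best is 3, kept {Opt2, Opt4, Opt8, Opt10}.
Then minimize lease: best is 109, kept {Opt2}.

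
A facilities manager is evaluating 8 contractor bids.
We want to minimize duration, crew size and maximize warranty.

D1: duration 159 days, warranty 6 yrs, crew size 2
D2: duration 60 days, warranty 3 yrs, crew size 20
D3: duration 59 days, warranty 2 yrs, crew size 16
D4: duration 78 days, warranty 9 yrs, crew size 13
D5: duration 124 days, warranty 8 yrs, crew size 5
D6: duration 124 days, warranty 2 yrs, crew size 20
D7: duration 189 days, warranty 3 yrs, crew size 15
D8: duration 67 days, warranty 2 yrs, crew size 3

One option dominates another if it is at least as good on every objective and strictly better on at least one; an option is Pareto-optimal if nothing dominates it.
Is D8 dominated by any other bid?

D1: worse on duration (159 vs 67).
D2: worse on crew size (20 vs 3).
D3: worse on crew size (16 vs 3).
D4: worse on duration (78 vs 67).
D5: worse on duration (124 vs 67).
D6: worse on duration (124 vs 67).
D7: worse on duration (189 vs 67).
No option is at least as good as D8 on every objective and strictly better on one.

No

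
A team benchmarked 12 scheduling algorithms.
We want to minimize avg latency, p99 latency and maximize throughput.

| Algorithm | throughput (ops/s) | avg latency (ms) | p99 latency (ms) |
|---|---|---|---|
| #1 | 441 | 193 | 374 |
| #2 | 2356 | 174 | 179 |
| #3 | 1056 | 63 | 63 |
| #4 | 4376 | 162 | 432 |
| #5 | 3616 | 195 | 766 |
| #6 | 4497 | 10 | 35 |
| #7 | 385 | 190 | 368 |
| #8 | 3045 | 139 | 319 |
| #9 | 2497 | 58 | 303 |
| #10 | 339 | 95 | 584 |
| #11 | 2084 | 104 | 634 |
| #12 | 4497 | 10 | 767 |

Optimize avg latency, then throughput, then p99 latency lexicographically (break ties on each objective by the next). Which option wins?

#6

First minimize avg latency: best is 10, kept {#6, #12}.
Then maximize throughput: best is 4497, kept {#6, #12}.
Then minimize p99 latency: best is 35, kept {#6}.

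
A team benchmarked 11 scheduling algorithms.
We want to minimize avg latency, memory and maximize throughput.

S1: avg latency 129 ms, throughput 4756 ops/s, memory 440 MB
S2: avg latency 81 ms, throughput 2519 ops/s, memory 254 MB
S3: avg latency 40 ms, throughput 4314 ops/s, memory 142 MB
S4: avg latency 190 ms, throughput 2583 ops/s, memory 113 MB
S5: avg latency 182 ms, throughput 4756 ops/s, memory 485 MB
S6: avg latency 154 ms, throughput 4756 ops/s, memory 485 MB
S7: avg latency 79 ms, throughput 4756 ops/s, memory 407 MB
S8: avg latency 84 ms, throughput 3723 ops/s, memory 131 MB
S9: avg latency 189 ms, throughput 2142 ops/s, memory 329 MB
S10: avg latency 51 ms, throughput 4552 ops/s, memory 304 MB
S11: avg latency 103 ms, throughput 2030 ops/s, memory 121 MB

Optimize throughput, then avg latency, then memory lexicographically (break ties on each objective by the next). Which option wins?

First maximize throughput: best is 4756, kept {S1, S5, S6, S7}.
Then minimize avg latency: best is 79, kept {S7}.

S7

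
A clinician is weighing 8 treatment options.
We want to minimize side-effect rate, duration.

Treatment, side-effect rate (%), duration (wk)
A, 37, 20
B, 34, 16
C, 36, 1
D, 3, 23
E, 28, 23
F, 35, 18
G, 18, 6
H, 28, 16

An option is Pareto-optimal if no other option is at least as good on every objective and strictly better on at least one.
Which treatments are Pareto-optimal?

A: dominated by B (side-effect rate 34≤37, duration 16≤20).
B: dominated by G (side-effect rate 18≤34, duration 6≤16).
C: not dominated (best duration).
D: not dominated (best side-effect rate).
E: dominated by D (side-effect rate 3≤28, duration 23≤23).
F: dominated by B (side-effect rate 34≤35, duration 16≤18).
G: not dominated.
H: dominated by G (side-effect rate 18≤28, duration 6≤16).

C, D, G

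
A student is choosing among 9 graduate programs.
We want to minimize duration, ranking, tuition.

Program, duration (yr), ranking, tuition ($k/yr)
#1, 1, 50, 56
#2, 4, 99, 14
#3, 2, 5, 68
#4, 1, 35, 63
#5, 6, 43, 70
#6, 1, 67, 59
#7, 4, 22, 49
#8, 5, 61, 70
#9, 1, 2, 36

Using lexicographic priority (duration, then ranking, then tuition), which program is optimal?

First minimize duration: best is 1, kept {#1, #4, #6, #9}.
Then minimize ranking: best is 2, kept {#9}.

#9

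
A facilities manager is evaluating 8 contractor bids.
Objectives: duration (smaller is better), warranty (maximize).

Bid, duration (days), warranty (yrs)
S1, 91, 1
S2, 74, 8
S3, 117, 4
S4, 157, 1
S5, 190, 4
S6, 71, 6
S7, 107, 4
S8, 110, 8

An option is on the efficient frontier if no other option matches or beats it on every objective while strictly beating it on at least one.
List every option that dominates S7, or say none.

S2: duration 74≤107, warranty 8≥4 — dominates S7.
S6: duration 71≤107, warranty 6≥4 — dominates S7.
Others (S1, S3, S4, S5, S8) are each worse than S7 on at least one objective.

S2, S6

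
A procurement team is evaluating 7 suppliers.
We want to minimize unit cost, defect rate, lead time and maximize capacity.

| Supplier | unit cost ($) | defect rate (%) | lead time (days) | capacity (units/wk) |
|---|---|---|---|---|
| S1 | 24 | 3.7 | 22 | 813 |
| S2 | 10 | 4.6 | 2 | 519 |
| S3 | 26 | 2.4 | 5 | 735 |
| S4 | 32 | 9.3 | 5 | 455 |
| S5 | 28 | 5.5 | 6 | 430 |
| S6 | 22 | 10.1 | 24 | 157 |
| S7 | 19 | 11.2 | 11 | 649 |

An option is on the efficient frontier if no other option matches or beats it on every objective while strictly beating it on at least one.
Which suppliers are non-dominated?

S1: not dominated (best capacity).
S2: not dominated (best unit cost).
S3: not dominated (best defect rate).
S4: dominated by S2 (unit cost 10≤32, defect rate 4.6≤9.3, lead time 2≤5, capacity 519≥455).
S5: dominated by S2 (unit cost 10≤28, defect rate 4.6≤5.5, lead time 2≤6, capacity 519≥430).
S6: dominated by S2 (unit cost 10≤22, defect rate 4.6≤10.1, lead time 2≤24, capacity 519≥157).
S7: not dominated.

S1, S2, S3, S7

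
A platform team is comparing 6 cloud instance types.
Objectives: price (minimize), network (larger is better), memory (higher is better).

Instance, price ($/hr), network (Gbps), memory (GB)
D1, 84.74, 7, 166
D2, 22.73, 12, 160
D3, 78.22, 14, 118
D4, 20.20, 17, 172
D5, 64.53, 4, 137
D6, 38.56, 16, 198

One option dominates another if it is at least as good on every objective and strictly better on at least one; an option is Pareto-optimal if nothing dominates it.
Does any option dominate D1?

Yes

D4 vs D1: price 20.20≤84.74, network 17≥7, memory 172≥166 — D4 is at least as good on every objective and strictly better on at least one, so D4 dominates D1.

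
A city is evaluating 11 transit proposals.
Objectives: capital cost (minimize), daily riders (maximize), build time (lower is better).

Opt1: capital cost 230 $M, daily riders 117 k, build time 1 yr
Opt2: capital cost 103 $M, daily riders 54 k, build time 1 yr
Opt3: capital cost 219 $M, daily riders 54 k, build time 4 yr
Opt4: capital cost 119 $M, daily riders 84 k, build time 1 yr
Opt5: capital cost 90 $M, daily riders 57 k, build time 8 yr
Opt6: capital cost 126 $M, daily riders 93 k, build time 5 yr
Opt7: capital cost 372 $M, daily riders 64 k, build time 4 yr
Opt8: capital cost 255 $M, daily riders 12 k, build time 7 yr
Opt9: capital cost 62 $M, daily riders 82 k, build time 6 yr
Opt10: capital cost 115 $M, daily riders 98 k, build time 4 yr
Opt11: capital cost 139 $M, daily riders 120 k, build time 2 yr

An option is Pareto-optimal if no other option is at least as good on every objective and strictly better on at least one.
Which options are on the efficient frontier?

Opt1: not dominated.
Opt2: not dominated.
Opt3: dominated by Opt2 (capital cost 103≤219, daily riders 54≥54, build time 1≤4).
Opt4: not dominated.
Opt5: dominated by Opt9 (capital cost 62≤90, daily riders 82≥57, build time 6≤8).
Opt6: dominated by Opt10 (capital cost 115≤126, daily riders 98≥93, build time 4≤5).
Opt7: dominated by Opt1 (capital cost 230≤372, daily riders 117≥64, build time 1≤4).
Opt8: dominated by Opt1 (capital cost 230≤255, daily riders 117≥12, build time 1≤7).
Opt9: not dominated (best capital cost).
Opt10: not dominated.
Opt11: not dominated (best daily riders).

Opt1, Opt2, Opt4, Opt9, Opt10, Opt11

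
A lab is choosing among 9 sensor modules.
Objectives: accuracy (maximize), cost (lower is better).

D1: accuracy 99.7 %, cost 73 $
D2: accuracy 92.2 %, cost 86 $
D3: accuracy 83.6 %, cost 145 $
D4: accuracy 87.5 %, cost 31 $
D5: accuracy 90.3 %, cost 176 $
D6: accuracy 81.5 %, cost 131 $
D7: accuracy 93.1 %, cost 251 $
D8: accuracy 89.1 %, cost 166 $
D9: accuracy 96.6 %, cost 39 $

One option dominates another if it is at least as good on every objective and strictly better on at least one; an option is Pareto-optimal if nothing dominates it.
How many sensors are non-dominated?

D1: not dominated (best accuracy).
D2: dominated by D1 (accuracy 99.7≥92.2, cost 73≤86).
D3: dominated by D1 (accuracy 99.7≥83.6, cost 73≤145).
D4: not dominated (best cost).
D5: dominated by D1 (accuracy 99.7≥90.3, cost 73≤176).
D6: dominated by D1 (accuracy 99.7≥81.5, cost 73≤131).
D7: dominated by D1 (accuracy 99.7≥93.1, cost 73≤251).
D8: dominated by D1 (accuracy 99.7≥89.1, cost 73≤166).
D9: not dominated.
Pareto-optimal: D1, D4, D9 → 3.

3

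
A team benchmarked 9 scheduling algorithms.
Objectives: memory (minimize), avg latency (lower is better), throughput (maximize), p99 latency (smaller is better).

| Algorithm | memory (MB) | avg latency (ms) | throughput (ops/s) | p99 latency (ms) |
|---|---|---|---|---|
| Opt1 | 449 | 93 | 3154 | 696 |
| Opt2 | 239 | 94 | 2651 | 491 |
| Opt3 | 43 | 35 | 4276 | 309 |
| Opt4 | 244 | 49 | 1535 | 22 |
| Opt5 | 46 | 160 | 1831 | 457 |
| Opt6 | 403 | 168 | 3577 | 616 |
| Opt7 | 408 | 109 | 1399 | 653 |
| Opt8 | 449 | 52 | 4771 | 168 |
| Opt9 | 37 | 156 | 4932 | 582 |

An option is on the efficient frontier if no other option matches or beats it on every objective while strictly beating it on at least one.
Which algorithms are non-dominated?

Opt3, Opt4, Opt8, Opt9

Opt1: dominated by Opt3 (memory 43≤449, avg latency 35≤93, throughput 4276≥3154, p99 latency 309≤696).
Opt2: dominated by Opt3 (memory 43≤239, avg latency 35≤94, throughput 4276≥2651, p99 latency 309≤491).
Opt3: not dominated (best avg latency).
Opt4: not dominated (best p99 latency).
Opt5: dominated by Opt3 (memory 43≤46, avg latency 35≤160, throughput 4276≥1831, p99 latency 309≤457).
Opt6: dominated by Opt3 (memory 43≤403, avg latency 35≤168, throughput 4276≥3577, p99 latency 309≤616).
Opt7: dominated by Opt2 (memory 239≤408, avg latency 94≤109, throughput 2651≥1399, p99 latency 491≤653).
Opt8: not dominated.
Opt9: not dominated (best memory).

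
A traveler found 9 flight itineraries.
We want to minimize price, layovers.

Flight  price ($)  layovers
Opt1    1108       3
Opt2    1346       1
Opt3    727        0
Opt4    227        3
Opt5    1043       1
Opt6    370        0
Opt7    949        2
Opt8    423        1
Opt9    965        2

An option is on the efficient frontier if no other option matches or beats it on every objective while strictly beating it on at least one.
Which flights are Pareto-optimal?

Opt4, Opt6

Opt1: dominated by Opt3 (price 727≤1108, layovers 0≤3).
Opt2: dominated by Opt3 (price 727≤1346, layovers 0≤1).
Opt3: dominated by Opt6 (price 370≤727, layovers 0≤0).
Opt4: not dominated (best price).
Opt5: dominated by Opt3 (price 727≤1043, layovers 0≤1).
Opt6: not dominated.
Opt7: dominated by Opt3 (price 727≤949, layovers 0≤2).
Opt8: dominated by Opt6 (price 370≤423, layovers 0≤1).
Opt9: dominated by Opt3 (price 727≤965, layovers 0≤2).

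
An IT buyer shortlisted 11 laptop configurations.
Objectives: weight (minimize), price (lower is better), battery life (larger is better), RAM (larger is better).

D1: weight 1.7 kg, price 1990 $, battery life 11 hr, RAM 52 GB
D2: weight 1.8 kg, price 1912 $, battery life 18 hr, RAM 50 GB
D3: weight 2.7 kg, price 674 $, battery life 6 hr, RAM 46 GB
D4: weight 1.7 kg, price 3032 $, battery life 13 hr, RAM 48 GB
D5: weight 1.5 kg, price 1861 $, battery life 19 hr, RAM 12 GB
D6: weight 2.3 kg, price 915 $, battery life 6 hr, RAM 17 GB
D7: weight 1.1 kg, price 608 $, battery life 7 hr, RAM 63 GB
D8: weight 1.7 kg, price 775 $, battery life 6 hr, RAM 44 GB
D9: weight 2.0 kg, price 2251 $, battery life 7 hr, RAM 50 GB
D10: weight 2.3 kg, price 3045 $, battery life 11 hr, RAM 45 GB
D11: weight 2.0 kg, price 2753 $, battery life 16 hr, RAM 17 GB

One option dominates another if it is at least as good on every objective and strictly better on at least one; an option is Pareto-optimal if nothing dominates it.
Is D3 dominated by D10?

No

D10 vs D3: D10 is worse on price (3045 vs 674), so it does not dominate D3.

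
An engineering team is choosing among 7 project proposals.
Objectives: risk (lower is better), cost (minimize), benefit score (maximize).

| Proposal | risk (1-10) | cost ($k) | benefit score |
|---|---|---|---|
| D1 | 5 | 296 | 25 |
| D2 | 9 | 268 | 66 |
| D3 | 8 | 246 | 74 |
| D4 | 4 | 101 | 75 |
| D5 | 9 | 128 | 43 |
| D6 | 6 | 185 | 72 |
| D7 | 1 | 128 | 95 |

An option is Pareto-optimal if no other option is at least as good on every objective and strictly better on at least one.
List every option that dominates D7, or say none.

none

D1: worse on risk (5 vs 1).
D2: worse on risk (9 vs 1).
D3: worse on risk (8 vs 1).
D4: worse on risk (4 vs 1).
D5: worse on risk (9 vs 1).
D6: worse on risk (6 vs 1).
No option dominates D7.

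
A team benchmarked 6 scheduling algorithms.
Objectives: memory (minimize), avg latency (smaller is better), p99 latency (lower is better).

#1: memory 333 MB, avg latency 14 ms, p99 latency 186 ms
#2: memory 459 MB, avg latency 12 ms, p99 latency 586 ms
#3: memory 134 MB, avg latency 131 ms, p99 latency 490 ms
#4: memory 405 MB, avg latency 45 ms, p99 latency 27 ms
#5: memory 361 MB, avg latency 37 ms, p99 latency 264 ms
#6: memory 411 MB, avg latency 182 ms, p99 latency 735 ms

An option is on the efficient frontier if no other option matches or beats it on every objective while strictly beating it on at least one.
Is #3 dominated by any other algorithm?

No

#1: worse on memory (333 vs 134).
#2: worse on memory (459 vs 134).
#4: worse on memory (405 vs 134).
#5: worse on memory (361 vs 134).
#6: worse on memory (411 vs 134).
No option is at least as good as #3 on every objective and strictly better on one.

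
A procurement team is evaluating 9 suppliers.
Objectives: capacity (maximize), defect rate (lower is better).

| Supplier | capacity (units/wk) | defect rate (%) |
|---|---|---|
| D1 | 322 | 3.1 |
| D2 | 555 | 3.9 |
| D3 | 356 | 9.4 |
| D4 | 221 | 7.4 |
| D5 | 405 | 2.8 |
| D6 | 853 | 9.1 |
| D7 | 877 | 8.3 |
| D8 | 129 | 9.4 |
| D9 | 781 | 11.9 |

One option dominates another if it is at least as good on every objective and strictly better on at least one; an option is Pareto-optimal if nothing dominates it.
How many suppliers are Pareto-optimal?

3

D1: dominated by D5 (capacity 405≥322, defect rate 2.8≤3.1).
D2: not dominated.
D3: dominated by D2 (capacity 555≥356, defect rate 3.9≤9.4).
D4: dominated by D1 (capacity 322≥221, defect rate 3.1≤7.4).
D5: not dominated (best defect rate).
D6: dominated by D7 (capacity 877≥853, defect rate 8.3≤9.1).
D7: not dominated (best capacity).
D8: dominated by D1 (capacity 322≥129, defect rate 3.1≤9.4).
D9: dominated by D6 (capacity 853≥781, defect rate 9.1≤11.9).
Pareto-optimal: D2, D5, D7 → 3.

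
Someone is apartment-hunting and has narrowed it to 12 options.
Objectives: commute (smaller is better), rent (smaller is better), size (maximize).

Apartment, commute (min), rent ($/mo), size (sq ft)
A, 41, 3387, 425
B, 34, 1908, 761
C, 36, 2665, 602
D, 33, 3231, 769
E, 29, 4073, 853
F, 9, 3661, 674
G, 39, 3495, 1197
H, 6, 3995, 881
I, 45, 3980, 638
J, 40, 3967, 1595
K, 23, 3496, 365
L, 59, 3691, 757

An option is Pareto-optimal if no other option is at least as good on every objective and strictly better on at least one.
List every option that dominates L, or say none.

B: commute 34≤59, rent 1908≤3691, size 761≥757 — dominates L.
D: commute 33≤59, rent 3231≤3691, size 769≥757 — dominates L.
G: commute 39≤59, rent 3495≤3691, size 1197≥757 — dominates L.
Others (A, C, E, F, H, I, J, K) are each worse than L on at least one objective.

B, D, G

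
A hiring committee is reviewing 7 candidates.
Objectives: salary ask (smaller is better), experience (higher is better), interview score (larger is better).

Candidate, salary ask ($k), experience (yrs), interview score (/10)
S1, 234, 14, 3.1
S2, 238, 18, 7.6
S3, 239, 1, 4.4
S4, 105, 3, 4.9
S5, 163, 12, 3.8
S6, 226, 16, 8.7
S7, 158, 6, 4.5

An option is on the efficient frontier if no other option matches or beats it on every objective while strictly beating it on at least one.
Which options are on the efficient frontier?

S1: dominated by S6 (salary ask 226≤234, experience 16≥14, interview score 8.7≥3.1).
S2: not dominated (best experience).
S3: dominated by S2 (salary ask 238≤239, experience 18≥1, interview score 7.6≥4.4).
S4: not dominated (best salary ask).
S5: not dominated.
S6: not dominated (best interview score).
S7: not dominated.

S2, S4, S5, S6, S7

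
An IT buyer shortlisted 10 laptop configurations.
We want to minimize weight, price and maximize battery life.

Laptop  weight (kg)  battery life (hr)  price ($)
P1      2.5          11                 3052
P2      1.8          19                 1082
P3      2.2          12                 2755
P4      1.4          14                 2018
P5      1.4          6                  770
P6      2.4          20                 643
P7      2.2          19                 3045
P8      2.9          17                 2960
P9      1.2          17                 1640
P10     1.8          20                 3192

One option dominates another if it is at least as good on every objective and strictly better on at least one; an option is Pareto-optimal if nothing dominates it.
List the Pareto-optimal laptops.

P1: dominated by P2 (weight 1.8≤2.5, battery life 19≥11, price 1082≤3052).
P2: not dominated.
P3: dominated by P2 (weight 1.8≤2.2, battery life 19≥12, price 1082≤2755).
P4: dominated by P9 (weight 1.2≤1.4, battery life 17≥14, price 1640≤2018).
P5: not dominated.
P6: not dominated (best price).
P7: dominated by P2 (weight 1.8≤2.2, battery life 19≥19, price 1082≤3045).
P8: dominated by P2 (weight 1.8≤2.9, battery life 19≥17, price 1082≤2960).
P9: not dominated (best weight).
P10: not dominated.

P2, P5, P6, P9, P10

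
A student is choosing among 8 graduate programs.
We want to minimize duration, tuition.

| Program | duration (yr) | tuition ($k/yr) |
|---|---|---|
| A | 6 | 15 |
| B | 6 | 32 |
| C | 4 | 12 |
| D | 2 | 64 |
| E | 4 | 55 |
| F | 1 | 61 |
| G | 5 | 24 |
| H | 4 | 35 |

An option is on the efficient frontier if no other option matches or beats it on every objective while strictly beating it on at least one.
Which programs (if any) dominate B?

A: duration 6≤6, tuition 15≤32 — dominates B.
C: duration 4≤6, tuition 12≤32 — dominates B.
G: duration 5≤6, tuition 24≤32 — dominates B.
Others (D, E, F, H) are each worse than B on at least one objective.

A, C, G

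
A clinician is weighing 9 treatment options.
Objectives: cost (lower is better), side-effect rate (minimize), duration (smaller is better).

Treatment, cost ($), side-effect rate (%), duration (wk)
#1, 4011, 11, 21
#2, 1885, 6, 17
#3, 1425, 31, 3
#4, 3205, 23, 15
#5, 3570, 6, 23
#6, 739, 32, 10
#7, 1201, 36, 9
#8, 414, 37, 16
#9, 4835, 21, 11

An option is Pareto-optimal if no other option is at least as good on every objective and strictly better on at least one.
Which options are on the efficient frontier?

#1: dominated by #2 (cost 1885≤4011, side-effect rate 6≤11, duration 17≤21).
#2: not dominated.
#3: not dominated (best duration).
#4: not dominated.
#5: dominated by #2 (cost 1885≤3570, side-effect rate 6≤6, duration 17≤23).
#6: not dominated.
#7: not dominated.
#8: not dominated (best cost).
#9: not dominated.

#2, #3, #4, #6, #7, #8, #9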